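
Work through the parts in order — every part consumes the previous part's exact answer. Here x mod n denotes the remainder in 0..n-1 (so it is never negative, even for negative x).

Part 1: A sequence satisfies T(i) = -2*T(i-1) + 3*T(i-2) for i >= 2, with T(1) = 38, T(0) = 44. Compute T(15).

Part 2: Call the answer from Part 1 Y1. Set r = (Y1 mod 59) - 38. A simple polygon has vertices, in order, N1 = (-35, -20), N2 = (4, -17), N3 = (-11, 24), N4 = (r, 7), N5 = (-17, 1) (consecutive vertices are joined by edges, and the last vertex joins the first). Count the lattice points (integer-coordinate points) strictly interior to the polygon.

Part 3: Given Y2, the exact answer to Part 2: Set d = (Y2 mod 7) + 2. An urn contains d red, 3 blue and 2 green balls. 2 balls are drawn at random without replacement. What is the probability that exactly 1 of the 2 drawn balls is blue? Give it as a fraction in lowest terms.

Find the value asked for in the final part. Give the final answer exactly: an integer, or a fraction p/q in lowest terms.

Part 1: T(2) = -2*(38) + 3*(44) = 56; iterating: T(2)=56, T(3)=2, T(4)=164, T(5)=-322, T(6)=1136, T(7)=-3238, T(8)=9884, T(9)=-29482, T(10)=88616, T(11)=-265678, T(12)=797204, T(13)=-2391442, T(14)=7174496, T(15)=-21523318; answer -21523318
Part 2: Y1 = -21523318; r = -38; cross terms: (-35*-17 - 4*-20)=675, (4*24 - -11*-17)=-91, (-11*7 - -38*24)=835, (-38*1 - -17*7)=81, (-17*-20 - -35*1)=375; twice the area = |1875| = 1875; area = 1875/2; boundary points = 3 + 1 + 1 + 3 + 3 = 11; strictly interior points = area - boundary/2 + 1 = 933; answer 933
Part 3: Y2 = 933; d = 4; total draws C(9,2) = 36; favorable C(3,1)*C(6,1) = 18; P = 1/2; answer 1/2

1/2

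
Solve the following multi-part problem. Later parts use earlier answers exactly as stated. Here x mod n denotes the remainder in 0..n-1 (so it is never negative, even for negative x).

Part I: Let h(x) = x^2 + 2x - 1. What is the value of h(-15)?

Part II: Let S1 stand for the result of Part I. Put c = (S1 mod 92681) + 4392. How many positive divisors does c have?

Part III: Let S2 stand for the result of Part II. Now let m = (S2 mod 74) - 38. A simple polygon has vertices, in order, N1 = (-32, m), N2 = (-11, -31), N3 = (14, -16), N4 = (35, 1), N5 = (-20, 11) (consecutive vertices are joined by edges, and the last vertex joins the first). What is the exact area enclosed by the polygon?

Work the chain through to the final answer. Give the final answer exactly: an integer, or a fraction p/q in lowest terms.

3239/2

Part I: 1*(-15)^2 + 2*(-15)^1 - 1 = (225) + (-30) + (-1) = 194; answer 194
Part II: S1 = 194; c = 4586; 4586 = 2 * 2293; number of divisors = (1+1) * (1+1) = 4; answer 4
Part III: S2 = 4; m = -34; cross terms: (-32*-31 - -11*-34)=618, (-11*-16 - 14*-31)=610, (14*1 - 35*-16)=574, (35*11 - -20*1)=405, (-20*-34 - -32*11)=1032; twice the area = |3239| = 3239; area = 3239/2; answer 3239/2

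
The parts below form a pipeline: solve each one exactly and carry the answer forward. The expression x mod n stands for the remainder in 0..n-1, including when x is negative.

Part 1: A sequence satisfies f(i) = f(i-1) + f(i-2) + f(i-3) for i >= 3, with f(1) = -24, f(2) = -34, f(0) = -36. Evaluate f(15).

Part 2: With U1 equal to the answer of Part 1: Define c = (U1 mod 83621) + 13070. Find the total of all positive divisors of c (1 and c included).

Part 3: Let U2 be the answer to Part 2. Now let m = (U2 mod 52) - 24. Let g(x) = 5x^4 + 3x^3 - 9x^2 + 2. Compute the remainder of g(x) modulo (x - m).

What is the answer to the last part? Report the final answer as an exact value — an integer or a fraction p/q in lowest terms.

Part 1: f(3) = 1*(-34) + 1*(-24) + 1*(-36) = -94; iterating: f(3)=-94, f(4)=-152, f(5)=-280, f(6)=-526, f(7)=-958, f(8)=-1764, f(9)=-3248, f(10)=-5970, f(11)=-10982, f(12)=-20200, f(13)=-37152, f(14)=-68334, f(15)=-125686; answer -125686
Part 2: U1 = -125686; c = 54626; 54626 = 2 * 11 * 13 * 191; sigma = (1 + 2) * (1 + 11) * (1 + 13) * (1 + 191) = 3 * 12 * 14 * 192 = 96768; answer 96768
Part 3: U2 = 96768; m = 24; remainder = value at the root: 5*(24)^4 + 3*(24)^3 - 9*(24)^2 + 2 = (1658880) + (41472) + (-5184) + (2) = 1695170; answer 1695170

1695170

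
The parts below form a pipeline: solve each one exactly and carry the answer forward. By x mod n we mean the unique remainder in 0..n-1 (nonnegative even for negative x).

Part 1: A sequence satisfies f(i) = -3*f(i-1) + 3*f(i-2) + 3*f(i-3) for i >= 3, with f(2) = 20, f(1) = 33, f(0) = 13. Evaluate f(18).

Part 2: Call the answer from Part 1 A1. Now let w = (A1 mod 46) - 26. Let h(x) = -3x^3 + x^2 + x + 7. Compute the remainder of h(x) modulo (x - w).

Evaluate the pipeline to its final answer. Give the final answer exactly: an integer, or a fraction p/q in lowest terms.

-2883

Part 1: f(3) = -3*(20) + 3*(33) + 3*(13) = 78; iterating: f(3)=78, f(4)=-75, f(5)=519, f(6)=-1548, f(7)=5976, f(8)=-21015, f(9)=76329, f(10)=-274104, f(11)=988254, f(12)=-3558087, f(13)=12816711, f(14)=-46159632, f(15)=166254768, f(16)=-598793067, f(17)=2156664609, f(18)=-7767608724; answer -7767608724
Part 2: A1 = -7767608724; w = 10; remainder = value at the root: -3*(10)^3 + 1*(10)^2 + 1*(10)^1 + 7 = (-3000) + (100) + (10) + (7) = -2883; answer -2883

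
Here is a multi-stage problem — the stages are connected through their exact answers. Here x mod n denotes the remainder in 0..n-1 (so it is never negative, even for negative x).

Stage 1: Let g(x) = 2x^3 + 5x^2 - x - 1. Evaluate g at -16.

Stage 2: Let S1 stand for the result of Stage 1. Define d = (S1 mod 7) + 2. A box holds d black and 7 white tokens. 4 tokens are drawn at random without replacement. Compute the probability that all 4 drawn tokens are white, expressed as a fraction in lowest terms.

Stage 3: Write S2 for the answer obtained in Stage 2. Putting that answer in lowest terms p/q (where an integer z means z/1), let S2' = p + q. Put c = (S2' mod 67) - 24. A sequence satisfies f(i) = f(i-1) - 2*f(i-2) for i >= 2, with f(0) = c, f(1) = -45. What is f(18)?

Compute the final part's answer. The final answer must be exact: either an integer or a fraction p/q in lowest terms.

1595

Stage 1: 2*(-16)^3 + 5*(-16)^2 - 1*(-16)^1 - 1 = (-8192) + (1280) + (16) + (-1) = -6897; answer -6897
Stage 2: S1 = -6897; d = 7; total draws C(14,4) = 1001; favorable C(7,4) = 35; P = 5/143; answer 5/143
Stage 3: S2 = 5/143; threaded value p + q = 148; c = -10; f(2) = 1*(-45) - 2*(-10) = -25; iterating: f(2)=-25, f(3)=65, f(4)=115, f(5)=-15, f(6)=-245, f(7)=-215, f(8)=275, f(9)=705, f(10)=155, f(11)=-1255, f(12)=-1565, f(13)=945, f(14)=4075, f(15)=2185, f(16)=-5965, f(17)=-10335, f(18)=1595; answer 1595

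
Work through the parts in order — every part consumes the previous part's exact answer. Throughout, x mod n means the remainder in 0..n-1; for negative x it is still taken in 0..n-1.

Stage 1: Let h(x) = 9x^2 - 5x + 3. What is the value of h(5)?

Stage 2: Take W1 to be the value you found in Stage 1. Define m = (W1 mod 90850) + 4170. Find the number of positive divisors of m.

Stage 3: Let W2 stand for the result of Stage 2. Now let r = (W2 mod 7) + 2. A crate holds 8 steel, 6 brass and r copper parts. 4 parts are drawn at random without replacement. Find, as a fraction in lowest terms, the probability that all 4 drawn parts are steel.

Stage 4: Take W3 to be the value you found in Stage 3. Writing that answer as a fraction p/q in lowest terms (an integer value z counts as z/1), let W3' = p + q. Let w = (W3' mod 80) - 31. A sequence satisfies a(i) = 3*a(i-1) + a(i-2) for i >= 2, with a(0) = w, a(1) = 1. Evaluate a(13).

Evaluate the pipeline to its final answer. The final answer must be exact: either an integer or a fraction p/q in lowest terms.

21169081

Stage 1: 9*(5)^2 - 5*(5)^1 + 3 = (225) + (-25) + (3) = 203; answer 203
Stage 2: W1 = 203; m = 4373; 4373 is prime, so its only divisors are 1 and 4373; count = 2; answer 2
Stage 3: W2 = 2; r = 4; total draws C(18,4) = 3060; favorable C(8,4) = 70; P = 7/306; answer 7/306
Stage 4: W3 = 7/306; threaded value p + q = 313; w = 42; a(2) = 3*(1) + 1*(42) = 45; iterating: a(2)=45, a(3)=136, a(4)=453, a(5)=1495, a(6)=4938, a(7)=16309, a(8)=53865, a(9)=177904, a(10)=587577, a(11)=1940635, a(12)=6409482, a(13)=21169081; answer 21169081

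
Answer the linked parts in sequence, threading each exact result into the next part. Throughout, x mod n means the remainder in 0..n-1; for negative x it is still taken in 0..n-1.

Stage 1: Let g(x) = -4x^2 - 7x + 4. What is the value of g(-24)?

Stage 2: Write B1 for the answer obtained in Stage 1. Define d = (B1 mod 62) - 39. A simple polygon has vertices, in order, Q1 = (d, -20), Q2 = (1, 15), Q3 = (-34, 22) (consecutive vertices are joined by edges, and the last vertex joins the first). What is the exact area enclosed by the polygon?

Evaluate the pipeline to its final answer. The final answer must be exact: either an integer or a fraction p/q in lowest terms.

1239/2

Stage 1: -4*(-24)^2 - 7*(-24)^1 + 4 = (-2304) + (168) + (4) = -2132; answer -2132
Stage 2: B1 = -2132; d = -1; cross terms: (-1*15 - 1*-20)=5, (1*22 - -34*15)=532, (-34*-20 - -1*22)=702; twice the area = |1239| = 1239; area = 1239/2; answer 1239/2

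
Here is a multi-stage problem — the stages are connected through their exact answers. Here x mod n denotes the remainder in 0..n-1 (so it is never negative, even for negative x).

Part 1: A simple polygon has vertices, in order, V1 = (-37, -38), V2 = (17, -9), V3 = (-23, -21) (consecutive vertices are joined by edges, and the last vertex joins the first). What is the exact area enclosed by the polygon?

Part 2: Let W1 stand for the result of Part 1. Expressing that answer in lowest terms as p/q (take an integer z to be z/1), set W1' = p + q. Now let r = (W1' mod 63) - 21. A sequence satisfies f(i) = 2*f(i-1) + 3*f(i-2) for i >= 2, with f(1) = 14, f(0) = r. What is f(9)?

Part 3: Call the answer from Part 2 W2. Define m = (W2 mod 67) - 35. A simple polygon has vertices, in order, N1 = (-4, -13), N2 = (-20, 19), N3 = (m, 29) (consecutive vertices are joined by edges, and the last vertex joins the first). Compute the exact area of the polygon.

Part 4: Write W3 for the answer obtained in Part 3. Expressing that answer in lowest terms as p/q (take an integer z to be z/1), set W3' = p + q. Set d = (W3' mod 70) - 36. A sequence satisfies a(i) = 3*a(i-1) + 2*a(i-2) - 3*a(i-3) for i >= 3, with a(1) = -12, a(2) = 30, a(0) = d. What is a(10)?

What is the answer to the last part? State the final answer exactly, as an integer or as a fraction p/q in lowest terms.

-54753

Part 1: cross terms: (-37*-9 - 17*-38)=979, (17*-21 - -23*-9)=-564, (-23*-38 - -37*-21)=97; twice the area = |512| = 512; area = 256; answer 256
Part 2: W1 = 256; threaded value p + q = 257; r = -16; f(2) = 2*(14) + 3*(-16) = -20; iterating: f(2)=-20, f(3)=2, f(4)=-56, f(5)=-106, f(6)=-380, f(7)=-1078, f(8)=-3296, f(9)=-9826; answer -9826
Part 3: W2 = -9826; m = -12; cross terms: (-4*19 - -20*-13)=-336, (-20*29 - -12*19)=-352, (-12*-13 - -4*29)=272; twice the area = |-416| = 416; area = 208; answer 208
Part 4: W3 = 208; threaded value p + q = 209; d = 33; a(3) = 3*(30) + 2*(-12) - 3*(33) = -33; iterating: a(3)=-33, a(4)=-3, a(5)=-165, a(6)=-402, a(7)=-1527, a(8)=-4890, a(9)=-16518, a(10)=-54753; answer -54753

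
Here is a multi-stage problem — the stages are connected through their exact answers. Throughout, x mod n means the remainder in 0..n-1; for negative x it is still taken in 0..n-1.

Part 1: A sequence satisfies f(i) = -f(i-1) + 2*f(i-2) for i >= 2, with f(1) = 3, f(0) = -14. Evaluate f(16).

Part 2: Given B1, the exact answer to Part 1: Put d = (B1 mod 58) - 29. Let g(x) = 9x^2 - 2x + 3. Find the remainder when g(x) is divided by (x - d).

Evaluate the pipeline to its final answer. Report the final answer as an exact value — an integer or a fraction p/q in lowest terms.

5139

Part 1: f(2) = -1*(3) + 2*(-14) = -31; iterating: f(2)=-31, f(3)=37, f(4)=-99, f(5)=173, f(6)=-371, f(7)=717, f(8)=-1459, f(9)=2893, f(10)=-5811, f(11)=11597, f(12)=-23219, f(13)=46413, f(14)=-92851, f(15)=185677, f(16)=-371379; answer -371379
Part 2: B1 = -371379; d = 24; remainder = value at the root: 9*(24)^2 - 2*(24)^1 + 3 = (5184) + (-48) + (3) = 5139; answer 5139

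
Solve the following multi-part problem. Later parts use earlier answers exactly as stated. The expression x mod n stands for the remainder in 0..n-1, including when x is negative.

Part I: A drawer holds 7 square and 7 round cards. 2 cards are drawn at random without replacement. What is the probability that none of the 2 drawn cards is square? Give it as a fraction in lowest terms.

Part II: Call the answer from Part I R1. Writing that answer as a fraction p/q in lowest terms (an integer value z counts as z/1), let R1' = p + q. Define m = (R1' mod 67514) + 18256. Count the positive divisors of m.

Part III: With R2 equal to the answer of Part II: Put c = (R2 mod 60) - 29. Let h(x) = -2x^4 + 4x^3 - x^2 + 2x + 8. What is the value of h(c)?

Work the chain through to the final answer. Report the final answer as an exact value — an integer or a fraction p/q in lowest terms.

Part I: total draws C(14,2) = 91; favorable C(7,2) = 21; P = 3/13; answer 3/13
Part II: R1 = 3/13; threaded value p + q = 16; m = 18272; 18272 = 2^5 * 571; number of divisors = (5+1) * (1+1) = 12; answer 12
Part III: R2 = 12; c = -17; -2*(-17)^4 + 4*(-17)^3 - 1*(-17)^2 + 2*(-17)^1 + 8 = (-167042) + (-19652) + (-289) + (-34) + (8) = -187009; answer -187009

-187009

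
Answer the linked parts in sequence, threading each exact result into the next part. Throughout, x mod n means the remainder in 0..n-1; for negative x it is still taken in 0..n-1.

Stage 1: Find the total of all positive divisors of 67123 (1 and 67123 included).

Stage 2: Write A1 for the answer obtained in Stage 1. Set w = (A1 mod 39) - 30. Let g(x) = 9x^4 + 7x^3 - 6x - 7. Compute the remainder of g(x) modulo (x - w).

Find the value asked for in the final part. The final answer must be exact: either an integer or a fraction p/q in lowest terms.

Stage 1: 67123 = 7 * 43 * 223; sigma = (1 + 7) * (1 + 43) * (1 + 223) = 8 * 44 * 224 = 78848; answer 78848
Stage 2: A1 = 78848; w = -1; remainder = value at the root: 9*(-1)^4 + 7*(-1)^3 - 6*(-1)^1 - 7 = (9) + (-7) + (6) + (-7) = 1; answer 1

1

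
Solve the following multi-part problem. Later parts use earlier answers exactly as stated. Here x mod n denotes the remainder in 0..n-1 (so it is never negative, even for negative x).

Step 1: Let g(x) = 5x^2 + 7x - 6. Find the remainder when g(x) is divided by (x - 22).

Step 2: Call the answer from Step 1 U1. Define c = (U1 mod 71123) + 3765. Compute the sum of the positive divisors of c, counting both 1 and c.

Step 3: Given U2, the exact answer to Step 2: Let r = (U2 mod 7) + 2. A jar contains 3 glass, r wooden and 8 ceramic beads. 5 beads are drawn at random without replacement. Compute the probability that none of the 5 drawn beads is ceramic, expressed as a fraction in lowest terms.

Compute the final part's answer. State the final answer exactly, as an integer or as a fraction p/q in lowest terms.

Step 1: remainder = value at the root: 5*(22)^2 + 7*(22)^1 - 6 = (2420) + (154) + (-6) = 2568; answer 2568
Step 2: U1 = 2568; c = 6333; 6333 = 3 * 2111; sigma = (1 + 3) * (1 + 2111) = 4 * 2112 = 8448; answer 8448
Step 3: U2 = 8448; r = 8; total draws C(19,5) = 11628; favorable C(11,5) = 462; P = 77/1938; answer 77/1938

77/1938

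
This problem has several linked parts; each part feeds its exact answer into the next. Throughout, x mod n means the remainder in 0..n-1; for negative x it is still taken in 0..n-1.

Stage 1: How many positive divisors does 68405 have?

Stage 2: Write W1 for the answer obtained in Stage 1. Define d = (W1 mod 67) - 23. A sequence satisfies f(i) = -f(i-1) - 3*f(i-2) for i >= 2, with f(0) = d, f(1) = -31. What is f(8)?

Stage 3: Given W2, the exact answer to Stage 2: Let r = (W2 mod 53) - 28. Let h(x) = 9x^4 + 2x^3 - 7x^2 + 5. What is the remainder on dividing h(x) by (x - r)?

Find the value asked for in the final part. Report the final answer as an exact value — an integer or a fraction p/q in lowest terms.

Stage 1: 68405 = 5 * 13681; number of divisors = (1+1) * (1+1) = 4; answer 4
Stage 2: W1 = 4; d = -19; f(2) = -1*(-31) - 3*(-19) = 88; iterating: f(2)=88, f(3)=5, f(4)=-269, f(5)=254, f(6)=553, f(7)=-1315, f(8)=-344; answer -344
Stage 3: W2 = -344; r = -1; remainder = value at the root: 9*(-1)^4 + 2*(-1)^3 - 7*(-1)^2 + 5 = (9) + (-2) + (-7) + (5) = 5; answer 5

5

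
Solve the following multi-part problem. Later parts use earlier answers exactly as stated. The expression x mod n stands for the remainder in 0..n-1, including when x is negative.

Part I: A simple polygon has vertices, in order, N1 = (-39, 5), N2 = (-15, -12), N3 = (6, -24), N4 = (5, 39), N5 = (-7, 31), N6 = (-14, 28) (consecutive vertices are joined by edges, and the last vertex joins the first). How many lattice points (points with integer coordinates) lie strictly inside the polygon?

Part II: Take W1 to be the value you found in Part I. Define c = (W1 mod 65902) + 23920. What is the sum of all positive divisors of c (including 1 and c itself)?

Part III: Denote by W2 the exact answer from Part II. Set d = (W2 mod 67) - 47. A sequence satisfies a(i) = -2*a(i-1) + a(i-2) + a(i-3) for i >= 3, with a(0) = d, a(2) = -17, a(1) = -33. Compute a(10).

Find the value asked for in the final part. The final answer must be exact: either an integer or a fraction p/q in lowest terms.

-10159

Part I: cross terms: (-39*-12 - -15*5)=543, (-15*-24 - 6*-12)=432, (6*39 - 5*-24)=354, (5*31 - -7*39)=428, (-7*28 - -14*31)=238, (-14*5 - -39*28)=1022; twice the area = |3017| = 3017; area = 3017/2; boundary points = 1 + 3 + 1 + 4 + 1 + 1 = 11; strictly interior points = area - boundary/2 + 1 = 1504; answer 1504
Part II: W1 = 1504; c = 25424; 25424 = 2^4 * 7 * 227; sigma = (1 + 2 + 4 + 8 + 16) * (1 + 7) * (1 + 227) = 31 * 8 * 228 = 56544; answer 56544
Part III: W2 = 56544; d = 16; a(3) = -2*(-17) + 1*(-33) + 1*(16) = 17; iterating: a(3)=17, a(4)=-84, a(5)=168, a(6)=-403, a(7)=890, a(8)=-2015, a(9)=4517, a(10)=-10159; answer -10159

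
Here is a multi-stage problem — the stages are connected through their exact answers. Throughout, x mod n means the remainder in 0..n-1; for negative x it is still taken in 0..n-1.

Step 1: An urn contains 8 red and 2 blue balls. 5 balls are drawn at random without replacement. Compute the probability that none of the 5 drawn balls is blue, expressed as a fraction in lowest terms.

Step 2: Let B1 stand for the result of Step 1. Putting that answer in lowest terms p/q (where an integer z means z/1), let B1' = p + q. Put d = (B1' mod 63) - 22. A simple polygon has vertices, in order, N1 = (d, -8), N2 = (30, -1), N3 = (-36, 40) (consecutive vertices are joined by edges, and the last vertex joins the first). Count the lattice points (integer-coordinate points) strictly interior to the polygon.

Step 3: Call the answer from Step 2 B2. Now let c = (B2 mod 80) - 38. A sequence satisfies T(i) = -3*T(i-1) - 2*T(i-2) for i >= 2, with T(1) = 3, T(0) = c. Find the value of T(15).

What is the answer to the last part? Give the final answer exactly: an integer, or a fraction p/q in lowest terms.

Step 1: total draws C(10,5) = 252; favorable C(8,5) = 56; P = 2/9; answer 2/9
Step 2: B1 = 2/9; threaded value p + q = 11; d = -11; cross terms: (-11*-1 - 30*-8)=251, (30*40 - -36*-1)=1164, (-36*-8 - -11*40)=728; twice the area = |2143| = 2143; area = 2143/2; boundary points = 1 + 1 + 1 = 3; strictly interior points = area - boundary/2 + 1 = 1071; answer 1071
Step 3: B2 = 1071; c = -7; T(2) = -3*(3) - 2*(-7) = 5; iterating: T(2)=5, T(3)=-21, T(4)=53, T(5)=-117, T(6)=245, T(7)=-501, T(8)=1013, T(9)=-2037, T(10)=4085, T(11)=-8181, T(12)=16373, T(13)=-32757, T(14)=65525, T(15)=-131061; answer -131061

-131061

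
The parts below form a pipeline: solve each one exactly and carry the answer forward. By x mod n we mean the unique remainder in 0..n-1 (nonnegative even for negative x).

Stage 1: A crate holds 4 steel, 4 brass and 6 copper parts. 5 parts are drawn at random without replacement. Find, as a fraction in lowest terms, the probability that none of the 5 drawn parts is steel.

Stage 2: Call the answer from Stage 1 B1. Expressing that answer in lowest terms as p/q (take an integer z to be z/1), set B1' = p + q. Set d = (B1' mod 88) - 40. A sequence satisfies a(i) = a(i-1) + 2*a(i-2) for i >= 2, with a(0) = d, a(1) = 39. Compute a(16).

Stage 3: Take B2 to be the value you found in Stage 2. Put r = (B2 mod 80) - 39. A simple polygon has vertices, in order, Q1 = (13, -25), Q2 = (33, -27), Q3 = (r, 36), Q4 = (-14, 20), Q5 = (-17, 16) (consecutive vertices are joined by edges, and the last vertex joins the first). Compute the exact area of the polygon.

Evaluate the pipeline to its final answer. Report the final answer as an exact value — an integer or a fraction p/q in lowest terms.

4097/2

Stage 1: total draws C(14,5) = 2002; favorable C(10,5) = 252; P = 18/143; answer 18/143
Stage 2: B1 = 18/143; threaded value p + q = 161; d = 33; a(2) = 1*(39) + 2*(33) = 105; iterating: a(2)=105, a(3)=183, a(4)=393, a(5)=759, a(6)=1545, a(7)=3063, a(8)=6153, a(9)=12279, a(10)=24585, a(11)=49143, a(12)=98313, a(13)=196599, a(14)=393225, a(15)=786423, a(16)=1572873; answer 1572873
Stage 3: B2 = 1572873; r = 34; cross terms: (13*-27 - 33*-25)=474, (33*36 - 34*-27)=2106, (34*20 - -14*36)=1184, (-14*16 - -17*20)=116, (-17*-25 - 13*16)=217; twice the area = |4097| = 4097; area = 4097/2; answer 4097/2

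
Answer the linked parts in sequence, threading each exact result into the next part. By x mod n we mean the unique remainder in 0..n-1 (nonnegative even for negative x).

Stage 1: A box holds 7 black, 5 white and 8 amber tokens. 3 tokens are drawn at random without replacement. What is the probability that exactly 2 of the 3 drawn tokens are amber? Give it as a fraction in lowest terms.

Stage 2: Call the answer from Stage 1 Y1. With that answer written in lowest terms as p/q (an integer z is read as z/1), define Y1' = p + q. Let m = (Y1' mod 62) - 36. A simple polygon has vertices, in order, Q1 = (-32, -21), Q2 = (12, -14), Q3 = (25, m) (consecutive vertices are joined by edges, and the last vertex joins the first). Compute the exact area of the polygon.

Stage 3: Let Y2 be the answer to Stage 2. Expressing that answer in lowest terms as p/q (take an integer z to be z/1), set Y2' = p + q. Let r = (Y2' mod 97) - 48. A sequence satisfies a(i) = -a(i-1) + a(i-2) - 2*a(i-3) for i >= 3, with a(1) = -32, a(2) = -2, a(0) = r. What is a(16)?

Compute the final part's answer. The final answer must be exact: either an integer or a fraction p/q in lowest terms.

533666

Stage 1: total draws C(20,3) = 1140; favorable C(8,2)*C(12,1) = 336; P = 28/95; answer 28/95
Stage 2: Y1 = 28/95; threaded value p + q = 123; m = 25; cross terms: (-32*-14 - 12*-21)=700, (12*25 - 25*-14)=650, (25*-21 - -32*25)=275; twice the area = |1625| = 1625; area = 1625/2; answer 1625/2
Stage 3: Y2 = 1625/2; threaded value p + q = 1627; r = 27; a(3) = -1*(-2) + 1*(-32) - 2*(27) = -84; iterating: a(3)=-84, a(4)=146, a(5)=-226, a(6)=540, a(7)=-1058, a(8)=2050, a(9)=-4188, a(10)=8354, a(11)=-16642, a(12)=33372, a(13)=-66722, a(14)=133378, a(15)=-266844, a(16)=533666; answer 533666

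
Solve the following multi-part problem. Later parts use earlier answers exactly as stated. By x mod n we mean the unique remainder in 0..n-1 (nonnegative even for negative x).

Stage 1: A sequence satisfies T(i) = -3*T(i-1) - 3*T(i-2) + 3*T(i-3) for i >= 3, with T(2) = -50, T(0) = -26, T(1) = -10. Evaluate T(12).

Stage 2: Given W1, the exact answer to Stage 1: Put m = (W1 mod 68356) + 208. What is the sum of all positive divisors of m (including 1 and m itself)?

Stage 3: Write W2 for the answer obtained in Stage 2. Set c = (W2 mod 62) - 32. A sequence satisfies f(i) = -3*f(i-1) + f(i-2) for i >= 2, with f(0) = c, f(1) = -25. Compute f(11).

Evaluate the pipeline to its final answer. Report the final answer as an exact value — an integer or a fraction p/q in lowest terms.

Stage 1: T(3) = -3*(-50) - 3*(-10) + 3*(-26) = 102; iterating: T(3)=102, T(4)=-186, T(5)=102, T(6)=558, T(7)=-2538, T(8)=6246, T(9)=-9450, T(10)=1998, T(11)=41094, T(12)=-157626; answer -157626
Stage 2: W1 = -157626; m = 47650; 47650 = 2 * 5^2 * 953; sigma = (1 + 2) * (1 + 5 + 25) * (1 + 953) = 3 * 31 * 954 = 88722; answer 88722
Stage 3: W2 = 88722; c = -32; f(2) = -3*(-25) + 1*(-32) = 43; iterating: f(2)=43, f(3)=-154, f(4)=505, f(5)=-1669, f(6)=5512, f(7)=-18205, f(8)=60127, f(9)=-198586, f(10)=655885, f(11)=-2166241; answer -2166241

-2166241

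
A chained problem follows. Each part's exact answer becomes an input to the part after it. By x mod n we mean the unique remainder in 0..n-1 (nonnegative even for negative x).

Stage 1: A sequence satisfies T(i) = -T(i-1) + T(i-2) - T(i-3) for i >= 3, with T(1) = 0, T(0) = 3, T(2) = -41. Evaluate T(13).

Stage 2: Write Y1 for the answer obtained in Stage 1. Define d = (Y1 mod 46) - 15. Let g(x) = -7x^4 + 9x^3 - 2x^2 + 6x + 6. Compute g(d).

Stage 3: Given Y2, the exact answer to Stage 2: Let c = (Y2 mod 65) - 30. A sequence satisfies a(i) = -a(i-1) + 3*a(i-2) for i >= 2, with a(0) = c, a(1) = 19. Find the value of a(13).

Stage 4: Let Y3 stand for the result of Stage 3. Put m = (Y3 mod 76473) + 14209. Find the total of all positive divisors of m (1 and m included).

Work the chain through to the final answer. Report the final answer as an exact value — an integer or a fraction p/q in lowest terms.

81510

Stage 1: T(3) = -1*(-41) + 1*(0) - 1*(3) = 38; iterating: T(3)=38, T(4)=-79, T(5)=158, T(6)=-275, T(7)=512, T(8)=-945, T(9)=1732, T(10)=-3189, T(11)=5866, T(12)=-10787, T(13)=19842; answer 19842
Stage 2: Y1 = 19842; d = 1; -7*(1)^4 + 9*(1)^3 - 2*(1)^2 + 6*(1)^1 + 6 = (-7) + (9) + (-2) + (6) + (6) = 12; answer 12
Stage 3: Y2 = 12; c = -18; a(2) = -1*(19) + 3*(-18) = -73; iterating: a(2)=-73, a(3)=130, a(4)=-349, a(5)=739, a(6)=-1786, a(7)=4003, a(8)=-9361, a(9)=21370, a(10)=-49453, a(11)=113563, a(12)=-261922, a(13)=602611; answer 602611
Stage 4: Y3 = 602611; m = 81509; 81509 is prime, so its only divisors are 1 and 81509; sigma = 1 + 81509 = 81510; answer 81510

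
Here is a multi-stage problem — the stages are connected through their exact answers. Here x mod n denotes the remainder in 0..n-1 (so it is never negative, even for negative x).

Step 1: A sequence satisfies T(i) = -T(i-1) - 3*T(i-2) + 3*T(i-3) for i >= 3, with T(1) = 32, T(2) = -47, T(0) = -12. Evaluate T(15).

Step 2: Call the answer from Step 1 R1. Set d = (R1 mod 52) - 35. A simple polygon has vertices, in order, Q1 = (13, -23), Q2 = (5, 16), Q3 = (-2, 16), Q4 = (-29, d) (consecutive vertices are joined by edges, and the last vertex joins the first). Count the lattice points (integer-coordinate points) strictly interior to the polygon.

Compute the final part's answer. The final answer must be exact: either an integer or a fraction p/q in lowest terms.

Step 1: T(3) = -1*(-47) - 3*(32) + 3*(-12) = -85; iterating: T(3)=-85, T(4)=322, T(5)=-208, T(6)=-1013, T(7)=2603, T(8)=-188, T(9)=-10660, T(10)=19033, T(11)=12383, T(12)=-101462, T(13)=121412, T(14)=220123, T(15)=-888745; answer -888745
Step 2: R1 = -888745; d = 4; cross terms: (13*16 - 5*-23)=323, (5*16 - -2*16)=112, (-2*4 - -29*16)=456, (-29*-23 - 13*4)=615; twice the area = |1506| = 1506; area = 753; boundary points = 1 + 7 + 3 + 3 = 14; strictly interior points = area - boundary/2 + 1 = 747; answer 747

747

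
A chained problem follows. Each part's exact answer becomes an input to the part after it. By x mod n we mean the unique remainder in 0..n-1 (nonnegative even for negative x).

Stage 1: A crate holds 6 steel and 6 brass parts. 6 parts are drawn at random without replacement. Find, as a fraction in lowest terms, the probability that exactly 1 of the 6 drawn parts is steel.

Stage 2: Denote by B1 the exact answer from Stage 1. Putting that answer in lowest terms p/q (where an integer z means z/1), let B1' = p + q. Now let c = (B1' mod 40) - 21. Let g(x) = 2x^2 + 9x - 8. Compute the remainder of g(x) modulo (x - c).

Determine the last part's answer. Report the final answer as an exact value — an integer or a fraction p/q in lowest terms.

685

Stage 1: total draws C(12,6) = 924; favorable C(6,1)*C(6,5) = 36; P = 3/77; answer 3/77
Stage 2: B1 = 3/77; threaded value p + q = 80; c = -21; remainder = value at the root: 2*(-21)^2 + 9*(-21)^1 - 8 = (882) + (-189) + (-8) = 685; answer 685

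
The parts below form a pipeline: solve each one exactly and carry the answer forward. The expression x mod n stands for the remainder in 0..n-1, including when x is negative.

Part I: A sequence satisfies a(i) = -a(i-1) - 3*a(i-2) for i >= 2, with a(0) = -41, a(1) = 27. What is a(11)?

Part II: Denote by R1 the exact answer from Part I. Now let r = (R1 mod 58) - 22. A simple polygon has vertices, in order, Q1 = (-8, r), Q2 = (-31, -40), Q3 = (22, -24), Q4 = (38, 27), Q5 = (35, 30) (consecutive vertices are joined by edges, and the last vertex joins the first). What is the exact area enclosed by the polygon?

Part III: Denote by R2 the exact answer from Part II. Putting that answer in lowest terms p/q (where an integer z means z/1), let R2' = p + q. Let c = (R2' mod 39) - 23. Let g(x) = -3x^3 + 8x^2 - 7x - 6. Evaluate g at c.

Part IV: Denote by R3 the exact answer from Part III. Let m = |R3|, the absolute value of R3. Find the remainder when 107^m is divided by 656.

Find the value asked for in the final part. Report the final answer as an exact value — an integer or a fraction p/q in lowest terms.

529

Part I: a(2) = -1*(27) - 3*(-41) = 96; iterating: a(2)=96, a(3)=-177, a(4)=-111, a(5)=642, a(6)=-309, a(7)=-1617, a(8)=2544, a(9)=2307, a(10)=-9939, a(11)=3018; answer 3018
Part II: R1 = 3018; r = -20; cross terms: (-8*-40 - -31*-20)=-300, (-31*-24 - 22*-40)=1624, (22*27 - 38*-24)=1506, (38*30 - 35*27)=195, (35*-20 - -8*30)=-460; twice the area = |2565| = 2565; area = 2565/2; answer 2565/2
Part III: R2 = 2565/2; threaded value p + q = 2567; c = 9; -3*(9)^3 + 8*(9)^2 - 7*(9)^1 - 6 = (-2187) + (648) + (-63) + (-6) = -1608; answer -1608
Part IV: R3 = -1608; m = 1608; squarings mod 656: 107^1=107, 107^2=297, 107^4=305, 107^8=529, 107^16=385, 107^32=625, 107^64=305, 107^128=529, 107^256=385, 107^512=625, 107^1024=305; 107^1608 = 107^8 * 107^64 * 107^512 * 107^1024 = 529 (mod 656); answer 529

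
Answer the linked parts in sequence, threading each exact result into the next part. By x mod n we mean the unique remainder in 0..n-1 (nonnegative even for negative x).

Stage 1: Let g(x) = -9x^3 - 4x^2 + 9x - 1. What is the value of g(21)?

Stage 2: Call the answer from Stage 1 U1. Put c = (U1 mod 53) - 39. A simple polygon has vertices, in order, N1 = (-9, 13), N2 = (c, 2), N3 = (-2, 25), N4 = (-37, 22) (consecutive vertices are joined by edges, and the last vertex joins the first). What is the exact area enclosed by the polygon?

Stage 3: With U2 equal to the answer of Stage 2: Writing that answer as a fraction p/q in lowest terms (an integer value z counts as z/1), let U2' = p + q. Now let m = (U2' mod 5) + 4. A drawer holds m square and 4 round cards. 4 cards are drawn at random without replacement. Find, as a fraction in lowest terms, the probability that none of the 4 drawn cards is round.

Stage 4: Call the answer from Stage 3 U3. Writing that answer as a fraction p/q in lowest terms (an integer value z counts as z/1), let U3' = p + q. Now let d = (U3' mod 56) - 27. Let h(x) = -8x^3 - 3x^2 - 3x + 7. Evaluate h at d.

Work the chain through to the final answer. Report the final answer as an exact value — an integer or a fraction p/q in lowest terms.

7737

Stage 1: -9*(21)^3 - 4*(21)^2 + 9*(21)^1 - 1 = (-83349) + (-1764) + (189) + (-1) = -84925; answer -84925
Stage 2: U1 = -84925; c = -5; cross terms: (-9*2 - -5*13)=47, (-5*25 - -2*2)=-121, (-2*22 - -37*25)=881, (-37*13 - -9*22)=-283; twice the area = |524| = 524; area = 262; answer 262
Stage 3: U2 = 262; threaded value p + q = 263; m = 7; total draws C(11,4) = 330; favorable C(7,4) = 35; P = 7/66; answer 7/66
Stage 4: U3 = 7/66; threaded value p + q = 73; d = -10; -8*(-10)^3 - 3*(-10)^2 - 3*(-10)^1 + 7 = (8000) + (-300) + (30) + (7) = 7737; answer 7737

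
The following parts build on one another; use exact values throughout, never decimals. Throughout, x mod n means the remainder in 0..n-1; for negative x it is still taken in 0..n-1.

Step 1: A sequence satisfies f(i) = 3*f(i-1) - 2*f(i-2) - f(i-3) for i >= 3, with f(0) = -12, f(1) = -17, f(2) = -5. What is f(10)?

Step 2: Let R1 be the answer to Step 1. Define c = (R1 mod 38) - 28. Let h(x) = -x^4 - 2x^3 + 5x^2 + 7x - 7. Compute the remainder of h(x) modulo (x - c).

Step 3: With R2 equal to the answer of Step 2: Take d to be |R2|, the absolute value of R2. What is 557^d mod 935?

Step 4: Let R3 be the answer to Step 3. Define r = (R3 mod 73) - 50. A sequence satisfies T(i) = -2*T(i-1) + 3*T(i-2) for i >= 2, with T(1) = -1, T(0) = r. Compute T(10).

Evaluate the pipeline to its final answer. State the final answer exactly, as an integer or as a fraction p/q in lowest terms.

Step 1: f(3) = 3*(-5) - 2*(-17) - 1*(-12) = 31; iterating: f(3)=31, f(4)=120, f(5)=303, f(6)=638, f(7)=1188, f(8)=1985, f(9)=2941, f(10)=3665; answer 3665
Step 2: R1 = 3665; c = -11; remainder = value at the root: -1*(-11)^4 - 2*(-11)^3 + 5*(-11)^2 + 7*(-11)^1 - 7 = (-14641) + (2662) + (605) + (-77) + (-7) = -11458; answer -11458
Step 3: R2 = -11458; d = 11458; squarings mod 935: 557^1=557, 557^2=764, 557^4=256, 557^8=86, 557^16=851, 557^32=511, 557^64=256, 557^128=86, 557^256=851, 557^512=511, 557^1024=256, 557^2048=86, 557^4096=851, 557^8192=511; 557^11458 = 557^2 * 557^64 * 557^128 * 557^1024 * 557^2048 * 557^8192 = 339 (mod 935); answer 339
Step 4: R3 = 339; r = -3; T(2) = -2*(-1) + 3*(-3) = -7; iterating: T(2)=-7, T(3)=11, T(4)=-43, T(5)=119, T(6)=-367, T(7)=1091, T(8)=-3283, T(9)=9839, T(10)=-29527; answer -29527

-29527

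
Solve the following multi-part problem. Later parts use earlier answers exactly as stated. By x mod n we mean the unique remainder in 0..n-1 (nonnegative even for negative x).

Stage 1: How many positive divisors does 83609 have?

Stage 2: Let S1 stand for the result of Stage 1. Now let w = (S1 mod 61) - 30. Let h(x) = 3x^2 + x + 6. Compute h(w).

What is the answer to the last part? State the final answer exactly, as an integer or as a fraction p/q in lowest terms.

2330

Stage 1: 83609 is prime, so its only divisors are 1 and 83609; count = 2; answer 2
Stage 2: S1 = 2; w = -28; 3*(-28)^2 + 1*(-28)^1 + 6 = (2352) + (-28) + (6) = 2330; answer 2330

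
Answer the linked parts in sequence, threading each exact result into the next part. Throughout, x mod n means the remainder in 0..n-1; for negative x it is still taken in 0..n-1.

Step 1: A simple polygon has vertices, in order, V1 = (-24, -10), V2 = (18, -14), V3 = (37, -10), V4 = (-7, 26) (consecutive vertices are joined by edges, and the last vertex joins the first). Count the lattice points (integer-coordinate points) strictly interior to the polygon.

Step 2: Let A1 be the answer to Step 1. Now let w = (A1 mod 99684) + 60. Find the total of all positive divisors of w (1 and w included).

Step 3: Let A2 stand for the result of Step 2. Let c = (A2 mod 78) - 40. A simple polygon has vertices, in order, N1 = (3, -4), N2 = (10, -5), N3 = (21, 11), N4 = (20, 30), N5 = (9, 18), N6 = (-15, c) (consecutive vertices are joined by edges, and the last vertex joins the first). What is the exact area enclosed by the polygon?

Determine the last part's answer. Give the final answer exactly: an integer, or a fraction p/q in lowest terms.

505

Step 1: cross terms: (-24*-14 - 18*-10)=516, (18*-10 - 37*-14)=338, (37*26 - -7*-10)=892, (-7*-10 - -24*26)=694; twice the area = |2440| = 2440; area = 1220; boundary points = 2 + 1 + 4 + 1 = 8; strictly interior points = area - boundary/2 + 1 = 1217; answer 1217
Step 2: A1 = 1217; w = 1277; 1277 is prime, so its only divisors are 1 and 1277; sigma = 1 + 1277 = 1278; answer 1278
Step 3: A2 = 1278; c = -10; cross terms: (3*-5 - 10*-4)=25, (10*11 - 21*-5)=215, (21*30 - 20*11)=410, (20*18 - 9*30)=90, (9*-10 - -15*18)=180, (-15*-4 - 3*-10)=90; twice the area = |1010| = 1010; area = 505; answer 505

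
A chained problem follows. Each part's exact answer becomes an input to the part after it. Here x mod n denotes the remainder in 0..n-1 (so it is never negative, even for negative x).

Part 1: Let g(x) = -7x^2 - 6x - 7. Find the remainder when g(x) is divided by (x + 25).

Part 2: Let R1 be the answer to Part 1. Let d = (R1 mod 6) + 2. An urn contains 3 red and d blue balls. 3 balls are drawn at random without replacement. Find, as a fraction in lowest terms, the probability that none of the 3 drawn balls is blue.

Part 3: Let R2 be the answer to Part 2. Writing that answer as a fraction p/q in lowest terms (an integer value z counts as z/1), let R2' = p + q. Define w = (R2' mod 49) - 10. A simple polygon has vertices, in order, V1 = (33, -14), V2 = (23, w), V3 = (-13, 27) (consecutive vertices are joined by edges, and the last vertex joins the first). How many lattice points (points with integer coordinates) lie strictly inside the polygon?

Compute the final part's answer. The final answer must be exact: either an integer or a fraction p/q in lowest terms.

Part 1: remainder = value at the root: -7*(-25)^2 - 6*(-25)^1 - 7 = (-4375) + (150) + (-7) = -4232; answer -4232
Part 2: R1 = -4232; d = 6; total draws C(9,3) = 84; favorable C(3,3) = 1; P = 1/84; answer 1/84
Part 3: R2 = 1/84; threaded value p + q = 85; w = 26; cross terms: (33*26 - 23*-14)=1180, (23*27 - -13*26)=959, (-13*-14 - 33*27)=-709; twice the area = |1430| = 1430; area = 715; boundary points = 10 + 1 + 1 = 12; strictly interior points = area - boundary/2 + 1 = 710; answer 710

710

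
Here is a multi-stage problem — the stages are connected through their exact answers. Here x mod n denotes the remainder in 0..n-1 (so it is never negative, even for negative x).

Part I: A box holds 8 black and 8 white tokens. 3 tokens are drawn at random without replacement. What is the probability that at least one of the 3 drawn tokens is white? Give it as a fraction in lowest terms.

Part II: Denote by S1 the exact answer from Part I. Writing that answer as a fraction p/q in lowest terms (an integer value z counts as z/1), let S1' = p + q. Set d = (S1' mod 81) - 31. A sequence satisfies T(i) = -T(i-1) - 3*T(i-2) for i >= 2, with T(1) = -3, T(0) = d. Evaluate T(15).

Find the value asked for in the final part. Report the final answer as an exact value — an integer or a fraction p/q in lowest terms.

Part I: total draws C(16,3) = 560; complement C(8,3) = 56; favorable 560 - 56 = 504; P = 9/10; answer 9/10
Part II: S1 = 9/10; threaded value p + q = 19; d = -12; T(2) = -1*(-3) - 3*(-12) = 39; iterating: T(2)=39, T(3)=-30, T(4)=-87, T(5)=177, T(6)=84, T(7)=-615, T(8)=363, T(9)=1482, T(10)=-2571, T(11)=-1875, T(12)=9588, T(13)=-3963, T(14)=-24801, T(15)=36690; answer 36690

36690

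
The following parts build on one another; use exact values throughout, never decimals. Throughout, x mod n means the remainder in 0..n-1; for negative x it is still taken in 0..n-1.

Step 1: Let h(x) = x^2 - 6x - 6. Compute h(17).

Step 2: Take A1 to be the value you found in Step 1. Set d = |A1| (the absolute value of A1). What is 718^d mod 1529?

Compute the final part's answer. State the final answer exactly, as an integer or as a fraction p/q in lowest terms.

201

Step 1: 1*(17)^2 - 6*(17)^1 - 6 = (289) + (-102) + (-6) = 181; answer 181
Step 2: A1 = 181; d = 181; squarings mod 1529: 718^1=718, 718^2=251, 718^4=312, 718^8=1017, 718^16=685, 718^32=1351, 718^64=1104, 718^128=203; 718^181 = 718^1 * 718^4 * 718^16 * 718^32 * 718^128 = 201 (mod 1529); answer 201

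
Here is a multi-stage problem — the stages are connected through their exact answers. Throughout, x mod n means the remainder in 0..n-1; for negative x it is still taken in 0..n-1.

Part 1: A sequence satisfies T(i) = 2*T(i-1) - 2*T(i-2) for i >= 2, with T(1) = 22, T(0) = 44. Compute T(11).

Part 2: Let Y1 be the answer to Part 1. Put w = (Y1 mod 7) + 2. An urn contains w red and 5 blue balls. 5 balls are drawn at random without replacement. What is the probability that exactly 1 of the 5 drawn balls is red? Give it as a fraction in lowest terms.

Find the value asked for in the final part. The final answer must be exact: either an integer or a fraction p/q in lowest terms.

10/63

Part 1: T(2) = 2*(22) - 2*(44) = -44; iterating: T(2)=-44, T(3)=-132, T(4)=-176, T(5)=-88, T(6)=176, T(7)=528, T(8)=704, T(9)=352, T(10)=-704, T(11)=-2112; answer -2112
Part 2: Y1 = -2112; w = 4; total draws C(9,5) = 126; favorable C(4,1)*C(5,4) = 20; P = 10/63; answer 10/63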